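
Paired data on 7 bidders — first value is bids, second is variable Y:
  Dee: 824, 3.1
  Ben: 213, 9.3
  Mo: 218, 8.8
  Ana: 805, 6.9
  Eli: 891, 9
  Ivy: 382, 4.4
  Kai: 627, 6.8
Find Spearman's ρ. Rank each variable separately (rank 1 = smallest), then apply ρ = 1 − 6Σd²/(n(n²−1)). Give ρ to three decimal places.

Ranks of variable 1: 6, 1, 2, 5, 7, 3, 4
Ranks of variable 2: 1, 7, 5, 4, 6, 2, 3
d = r₁ − r₂: 5, -6, -3, 1, 1, 1, 1
d²: 25, 36, 9, 1, 1, 1, 1; Σd² = 74
ρ = 1 − 6·74/(7·48) = 1 − 444/336 = -0.321

-0.321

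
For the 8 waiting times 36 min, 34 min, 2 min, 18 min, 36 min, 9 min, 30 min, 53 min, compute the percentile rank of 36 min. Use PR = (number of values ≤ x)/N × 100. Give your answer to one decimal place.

N = 8.
Strictly below 36: 5. Equal to 36: 2.
PR = 7/8 × 100 = 87.5

87.5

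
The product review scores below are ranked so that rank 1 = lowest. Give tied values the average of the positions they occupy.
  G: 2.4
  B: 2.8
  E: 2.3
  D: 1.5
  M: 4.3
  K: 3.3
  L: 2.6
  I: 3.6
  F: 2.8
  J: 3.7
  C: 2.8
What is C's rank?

6

Sorted (ascending): 1.5, 2.3, 2.4, 2.6, 2.8, 2.8, 2.8, 3.3, 3.6, 3.7, 4.3
The 3 values of 2.8 occupy positions 5–7 → average rank 6.
C has value 2.8 → rank 6.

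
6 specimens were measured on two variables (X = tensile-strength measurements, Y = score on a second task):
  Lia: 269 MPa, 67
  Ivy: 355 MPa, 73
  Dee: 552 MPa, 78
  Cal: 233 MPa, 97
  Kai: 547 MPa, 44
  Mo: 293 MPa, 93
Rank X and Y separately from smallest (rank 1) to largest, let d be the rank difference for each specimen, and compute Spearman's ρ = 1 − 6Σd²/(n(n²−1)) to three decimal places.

-0.429

Ranks of variable 1: 2, 4, 6, 1, 5, 3
Ranks of variable 2: 2, 3, 4, 6, 1, 5
d = r₁ − r₂: 0, 1, 2, -5, 4, -2
d²: 0, 1, 4, 25, 16, 4; Σd² = 50
ρ = 1 − 6·50/(6·35) = 1 − 300/210 = -0.429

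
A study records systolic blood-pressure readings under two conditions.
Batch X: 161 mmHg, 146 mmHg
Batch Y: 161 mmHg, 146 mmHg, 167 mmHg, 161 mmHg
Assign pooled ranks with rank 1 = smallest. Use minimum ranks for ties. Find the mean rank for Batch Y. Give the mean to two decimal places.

Sorted (ascending): 146, 146, 161, 161, 161, 167
The 2 values of 146 occupy positions 1–2 → each gets rank 1.
The 3 values of 161 occupy positions 3–5 → each gets rank 3.
Batch Y values → pooled ranks: 161→3, 146→1, 167→6, 161→3
Mean rank = (3 + 1 + 6 + 3) / 4 = 3.25

3.25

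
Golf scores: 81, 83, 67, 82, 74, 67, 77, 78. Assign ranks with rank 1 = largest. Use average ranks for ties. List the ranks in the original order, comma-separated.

3, 1, 7.5, 2, 6, 7.5, 5, 4

Sorted (descending): 83, 82, 81, 78, 77, 74, 67, 67
The 2 values of 67 occupy positions 7–8 → average rank (7+8)/2 = 7.5.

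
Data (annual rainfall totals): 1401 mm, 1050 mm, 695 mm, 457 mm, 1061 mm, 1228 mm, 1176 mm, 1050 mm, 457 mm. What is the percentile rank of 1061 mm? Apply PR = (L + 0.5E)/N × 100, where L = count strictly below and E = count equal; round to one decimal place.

61.1

N = 9.
Strictly below 1061: 5. Equal to 1061: 1.
PR = (5 + 0.5·1)/9 × 100 = 61.1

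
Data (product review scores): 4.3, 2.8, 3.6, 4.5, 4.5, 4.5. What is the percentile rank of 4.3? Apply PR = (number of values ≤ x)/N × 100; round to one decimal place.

N = 6.
Strictly below 4.3: 2. Equal to 4.3: 1.
PR = 3/6 × 100 = 50.0

50.0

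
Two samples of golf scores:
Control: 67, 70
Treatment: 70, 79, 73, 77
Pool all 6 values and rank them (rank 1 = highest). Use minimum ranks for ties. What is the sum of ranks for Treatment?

Sorted (descending): 79, 77, 73, 70, 70, 67
The 2 values of 70 occupy positions 4–5 → each gets rank 4.
Treatment values → pooled ranks: 70→4, 79→1, 73→3, 77→2
Rank sum = 4 + 1 + 3 + 2 = 10

10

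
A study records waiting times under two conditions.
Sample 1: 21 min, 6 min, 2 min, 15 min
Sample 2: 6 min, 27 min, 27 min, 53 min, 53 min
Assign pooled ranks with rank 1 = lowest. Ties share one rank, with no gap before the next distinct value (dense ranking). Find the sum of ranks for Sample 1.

10

Sorted (ascending): 2, 6, 6, 15, 21, 27, 27, 53, 53
The 2 values of 6 share dense rank 2.
The 2 values of 27 share dense rank 5.
The 2 values of 53 share dense rank 6.
Remaining distinct values take the next consecutive integers.
Sample 1 values → pooled ranks: 21→4, 6→2, 2→1, 15→3
Rank sum = 4 + 2 + 1 + 3 = 10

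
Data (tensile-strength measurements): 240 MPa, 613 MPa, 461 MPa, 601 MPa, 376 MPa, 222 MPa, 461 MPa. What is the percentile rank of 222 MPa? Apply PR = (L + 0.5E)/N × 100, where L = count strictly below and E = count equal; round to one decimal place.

7.1

N = 7.
Strictly below 222: 0. Equal to 222: 1.
PR = (0 + 0.5·1)/7 × 100 = 7.1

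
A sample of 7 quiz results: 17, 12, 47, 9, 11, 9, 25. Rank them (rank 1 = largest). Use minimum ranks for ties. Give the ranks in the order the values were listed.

Sorted (descending): 47, 25, 17, 12, 11, 9, 9
The 2 values of 9 occupy positions 6–7 → each gets rank 6.

3, 4, 1, 6, 5, 6, 2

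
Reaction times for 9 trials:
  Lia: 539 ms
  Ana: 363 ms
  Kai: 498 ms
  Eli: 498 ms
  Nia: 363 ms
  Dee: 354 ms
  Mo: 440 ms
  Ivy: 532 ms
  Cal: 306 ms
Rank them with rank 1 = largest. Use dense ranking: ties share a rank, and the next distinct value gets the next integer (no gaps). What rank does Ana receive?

5

Sorted (descending): 539, 532, 498, 498, 440, 363, 363, 354, 306
The 2 values of 498 share dense rank 3.
The 2 values of 363 share dense rank 5.
Remaining distinct values take the next consecutive integers.
Ana has value 363 ms → rank 5.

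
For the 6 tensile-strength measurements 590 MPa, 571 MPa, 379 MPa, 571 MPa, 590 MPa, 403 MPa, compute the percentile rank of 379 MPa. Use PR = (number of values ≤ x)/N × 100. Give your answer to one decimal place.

N = 6.
Strictly below 379: 0. Equal to 379: 1.
PR = 1/6 × 100 = 16.7

16.7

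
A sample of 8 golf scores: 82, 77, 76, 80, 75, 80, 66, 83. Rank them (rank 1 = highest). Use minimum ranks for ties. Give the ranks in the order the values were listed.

Sorted (descending): 83, 82, 80, 80, 77, 76, 75, 66
The 2 values of 80 occupy positions 3–4 → each gets rank 3.

2, 5, 6, 3, 7, 3, 8, 1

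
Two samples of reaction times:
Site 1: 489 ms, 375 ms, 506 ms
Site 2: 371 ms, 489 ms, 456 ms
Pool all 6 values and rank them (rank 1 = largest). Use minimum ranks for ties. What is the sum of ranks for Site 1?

8

Sorted (descending): 506, 489, 489, 456, 375, 371
The 2 values of 489 occupy positions 2–3 → each gets rank 2.
Site 1 values → pooled ranks: 489→2, 375→5, 506→1
Rank sum = 2 + 5 + 1 = 8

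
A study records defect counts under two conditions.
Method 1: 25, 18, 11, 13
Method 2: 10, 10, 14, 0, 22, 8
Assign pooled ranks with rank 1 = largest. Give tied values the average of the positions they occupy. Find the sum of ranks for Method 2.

Sorted (descending): 25, 22, 18, 14, 13, 11, 10, 10, 8, 0
The 2 values of 10 occupy positions 7–8 → average rank (7+8)/2 = 7.5.
Method 2 values → pooled ranks: 10→7.5, 10→7.5, 14→4, 0→10, 22→2, 8→9
Rank sum = 7.5 + 7.5 + 4 + 10 + 2 + 9 = 40

40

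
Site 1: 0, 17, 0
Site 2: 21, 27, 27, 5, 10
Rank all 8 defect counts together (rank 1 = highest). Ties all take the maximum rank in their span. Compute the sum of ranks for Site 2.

18

Sorted (descending): 27, 27, 21, 17, 10, 5, 0, 0
The 2 values of 27 occupy positions 1–2 → each gets rank 2.
The 2 values of 0 occupy positions 7–8 → each gets rank 8.
Site 2 values → pooled ranks: 21→3, 27→2, 27→2, 5→6, 10→5
Rank sum = 3 + 2 + 2 + 6 + 5 = 18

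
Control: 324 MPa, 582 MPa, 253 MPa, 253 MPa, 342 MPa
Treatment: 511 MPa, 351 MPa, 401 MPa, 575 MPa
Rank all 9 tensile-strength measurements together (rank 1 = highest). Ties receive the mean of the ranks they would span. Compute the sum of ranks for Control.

Sorted (descending): 582, 575, 511, 401, 351, 342, 324, 253, 253
The 2 values of 253 occupy positions 8–9 → average rank (8+9)/2 = 8.5.
Control values → pooled ranks: 324→7, 582→1, 253→8.5, 253→8.5, 342→6
Rank sum = 7 + 1 + 8.5 + 8.5 + 6 = 31

31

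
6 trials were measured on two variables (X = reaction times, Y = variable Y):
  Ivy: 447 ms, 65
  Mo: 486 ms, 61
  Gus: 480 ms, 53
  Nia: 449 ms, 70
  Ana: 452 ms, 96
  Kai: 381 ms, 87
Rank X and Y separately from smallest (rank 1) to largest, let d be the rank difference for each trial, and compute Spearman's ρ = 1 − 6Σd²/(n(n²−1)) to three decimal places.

-0.543

Ranks of variable 1: 2, 6, 5, 3, 4, 1
Ranks of variable 2: 3, 2, 1, 4, 6, 5
d = r₁ − r₂: -1, 4, 4, -1, -2, -4
d²: 1, 16, 16, 1, 4, 16; Σd² = 54
ρ = 1 − 6·54/(6·35) = 1 − 324/210 = -0.543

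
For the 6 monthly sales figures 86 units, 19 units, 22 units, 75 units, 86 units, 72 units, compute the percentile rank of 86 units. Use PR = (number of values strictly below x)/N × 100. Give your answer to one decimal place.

66.7

N = 6.
Strictly below 86: 4. Equal to 86: 2.
PR = 4/6 × 100 = 66.7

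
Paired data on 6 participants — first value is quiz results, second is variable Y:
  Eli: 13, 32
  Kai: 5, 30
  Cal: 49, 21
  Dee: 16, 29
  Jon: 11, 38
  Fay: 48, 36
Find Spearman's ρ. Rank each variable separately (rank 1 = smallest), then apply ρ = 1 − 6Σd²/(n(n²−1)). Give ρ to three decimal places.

Ranks of variable 1: 3, 1, 6, 4, 2, 5
Ranks of variable 2: 4, 3, 1, 2, 6, 5
d = r₁ − r₂: -1, -2, 5, 2, -4, 0
d²: 1, 4, 25, 4, 16, 0; Σd² = 50
ρ = 1 − 6·50/(6·35) = 1 − 300/210 = -0.429

-0.429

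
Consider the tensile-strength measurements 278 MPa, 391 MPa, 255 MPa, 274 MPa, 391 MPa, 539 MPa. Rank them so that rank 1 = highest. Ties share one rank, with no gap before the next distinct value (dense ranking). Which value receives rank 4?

274

Sorted (descending): 539, 391, 391, 278, 274, 255
The 2 values of 391 share dense rank 2.
Remaining distinct values take the next consecutive integers.
Rank 4 → value 274.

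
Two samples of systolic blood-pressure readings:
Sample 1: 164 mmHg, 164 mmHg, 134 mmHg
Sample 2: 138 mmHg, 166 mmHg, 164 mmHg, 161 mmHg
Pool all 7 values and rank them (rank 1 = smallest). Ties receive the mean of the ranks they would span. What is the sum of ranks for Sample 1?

Sorted (ascending): 134, 138, 161, 164, 164, 164, 166
The 3 values of 164 occupy positions 4–6 → average rank 5.
Sample 1 values → pooled ranks: 164→5, 164→5, 134→1
Rank sum = 5 + 5 + 1 = 11

11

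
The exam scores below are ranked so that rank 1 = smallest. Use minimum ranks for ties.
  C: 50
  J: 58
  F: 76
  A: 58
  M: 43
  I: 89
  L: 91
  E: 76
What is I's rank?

7

Sorted (ascending): 43, 50, 58, 58, 76, 76, 89, 91
The 2 values of 58 occupy positions 3–4 → each gets rank 3.
The 2 values of 76 occupy positions 5–6 → each gets rank 5.
I has value 89 → rank 7.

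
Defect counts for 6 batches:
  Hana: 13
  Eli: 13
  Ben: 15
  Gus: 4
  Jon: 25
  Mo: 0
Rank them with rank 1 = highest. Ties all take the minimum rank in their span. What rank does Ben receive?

Sorted (descending): 25, 15, 13, 13, 4, 0
The 2 values of 13 occupy positions 3–4 → each gets rank 3.
Ben has value 15 → rank 2.

2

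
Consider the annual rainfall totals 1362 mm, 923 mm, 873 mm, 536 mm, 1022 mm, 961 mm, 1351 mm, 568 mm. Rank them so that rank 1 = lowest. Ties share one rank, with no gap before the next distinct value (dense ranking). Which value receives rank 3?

873

Sorted (ascending): 536, 568, 873, 923, 961, 1022, 1351, 1362
No ties — each value takes its position as its rank.
Rank 3 → value 873.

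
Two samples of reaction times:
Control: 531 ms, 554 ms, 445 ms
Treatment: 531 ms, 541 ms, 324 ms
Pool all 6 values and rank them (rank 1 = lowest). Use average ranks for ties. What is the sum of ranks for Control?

Sorted (ascending): 324, 445, 531, 531, 541, 554
The 2 values of 531 occupy positions 3–4 → average rank (3+4)/2 = 3.5.
Control values → pooled ranks: 531→3.5, 554→6, 445→2
Rank sum = 3.5 + 6 + 2 = 11.5

11.5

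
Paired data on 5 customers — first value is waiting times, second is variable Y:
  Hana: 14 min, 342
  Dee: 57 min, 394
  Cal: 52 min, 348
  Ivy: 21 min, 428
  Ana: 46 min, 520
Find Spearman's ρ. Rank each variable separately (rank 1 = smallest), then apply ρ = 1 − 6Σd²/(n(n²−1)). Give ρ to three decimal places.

0.200

Ranks of variable 1: 1, 5, 4, 2, 3
Ranks of variable 2: 1, 3, 2, 4, 5
d = r₁ − r₂: 0, 2, 2, -2, -2
d²: 0, 4, 4, 4, 4; Σd² = 16
ρ = 1 − 6·16/(5·24) = 1 − 96/120 = 0.200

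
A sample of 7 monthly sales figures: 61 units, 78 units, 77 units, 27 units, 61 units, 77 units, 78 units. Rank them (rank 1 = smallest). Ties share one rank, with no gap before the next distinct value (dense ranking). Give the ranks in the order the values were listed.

2, 4, 3, 1, 2, 3, 4

Sorted (ascending): 27, 61, 61, 77, 77, 78, 78
The 2 values of 61 share dense rank 2.
The 2 values of 77 share dense rank 3.
The 2 values of 78 share dense rank 4.
Remaining distinct values take the next consecutive integers.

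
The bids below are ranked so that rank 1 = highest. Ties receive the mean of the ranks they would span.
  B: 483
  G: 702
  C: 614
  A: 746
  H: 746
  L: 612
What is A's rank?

1.5

Sorted (descending): 746, 746, 702, 614, 612, 483
The 2 values of 746 occupy positions 1–2 → average rank (1+2)/2 = 1.5.
A has value 746 → rank 1.5.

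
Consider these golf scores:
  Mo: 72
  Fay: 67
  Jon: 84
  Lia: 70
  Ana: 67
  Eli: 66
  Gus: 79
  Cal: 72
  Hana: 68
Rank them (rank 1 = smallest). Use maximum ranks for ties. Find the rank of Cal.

Sorted (ascending): 66, 67, 67, 68, 70, 72, 72, 79, 84
The 2 values of 67 occupy positions 2–3 → each gets rank 3.
The 2 values of 72 occupy positions 6–7 → each gets rank 7.
Cal has value 72 → rank 7.

7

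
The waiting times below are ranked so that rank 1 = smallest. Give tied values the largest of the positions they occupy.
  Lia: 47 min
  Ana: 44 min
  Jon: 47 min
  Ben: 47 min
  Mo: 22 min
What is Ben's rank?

5

Sorted (ascending): 22, 44, 47, 47, 47
The 3 values of 47 occupy positions 3–5 → each gets rank 5.
Ben has value 47 min → rank 5.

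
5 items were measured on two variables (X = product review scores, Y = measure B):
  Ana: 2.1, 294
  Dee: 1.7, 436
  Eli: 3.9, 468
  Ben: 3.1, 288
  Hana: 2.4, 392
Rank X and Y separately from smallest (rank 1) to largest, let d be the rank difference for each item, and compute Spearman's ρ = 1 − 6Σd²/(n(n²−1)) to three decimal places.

Ranks of variable 1: 2, 1, 5, 4, 3
Ranks of variable 2: 2, 4, 5, 1, 3
d = r₁ − r₂: 0, -3, 0, 3, 0
d²: 0, 9, 0, 9, 0; Σd² = 18
ρ = 1 − 6·18/(5·24) = 1 − 108/120 = 0.100

0.100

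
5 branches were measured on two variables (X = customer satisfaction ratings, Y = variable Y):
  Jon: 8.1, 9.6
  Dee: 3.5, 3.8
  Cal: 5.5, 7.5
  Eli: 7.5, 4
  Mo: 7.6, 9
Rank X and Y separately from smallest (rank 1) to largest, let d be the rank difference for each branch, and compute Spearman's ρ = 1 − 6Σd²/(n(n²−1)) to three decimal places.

Ranks of variable 1: 5, 1, 2, 3, 4
Ranks of variable 2: 5, 1, 3, 2, 4
d = r₁ − r₂: 0, 0, -1, 1, 0
d²: 0, 0, 1, 1, 0; Σd² = 2
ρ = 1 − 6·2/(5·24) = 1 − 12/120 = 0.900

0.900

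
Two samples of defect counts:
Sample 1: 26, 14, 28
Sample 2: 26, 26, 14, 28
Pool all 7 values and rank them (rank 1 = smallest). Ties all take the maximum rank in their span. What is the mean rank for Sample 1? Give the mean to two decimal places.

4.67

Sorted (ascending): 14, 14, 26, 26, 26, 28, 28
The 2 values of 14 occupy positions 1–2 → each gets rank 2.
The 3 values of 26 occupy positions 3–5 → each gets rank 5.
The 2 values of 28 occupy positions 6–7 → each gets rank 7.
Sample 1 values → pooled ranks: 26→5, 14→2, 28→7
Mean rank = (5 + 2 + 7) / 3 = 4.67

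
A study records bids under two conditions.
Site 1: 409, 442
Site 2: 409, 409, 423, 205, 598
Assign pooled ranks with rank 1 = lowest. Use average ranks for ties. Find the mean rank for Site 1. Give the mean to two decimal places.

4.50

Sorted (ascending): 205, 409, 409, 409, 423, 442, 598
The 3 values of 409 occupy positions 2–4 → average rank 3.
Site 1 values → pooled ranks: 409→3, 442→6
Mean rank = (3 + 6) / 2 = 4.50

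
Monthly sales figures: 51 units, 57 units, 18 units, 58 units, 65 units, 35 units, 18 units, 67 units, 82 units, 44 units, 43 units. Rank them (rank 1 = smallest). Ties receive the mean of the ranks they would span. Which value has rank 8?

Sorted (ascending): 18, 18, 35, 43, 44, 51, 57, 58, 65, 67, 82
The 2 values of 18 occupy positions 1–2 → average rank (1+2)/2 = 1.5.
Rank 8 → value 58.

58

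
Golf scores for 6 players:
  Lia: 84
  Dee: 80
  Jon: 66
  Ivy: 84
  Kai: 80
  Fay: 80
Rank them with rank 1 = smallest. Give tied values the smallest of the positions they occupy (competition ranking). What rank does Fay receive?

Sorted (ascending): 66, 80, 80, 80, 84, 84
The 3 values of 80 occupy positions 2–4 → each gets rank 2.
The 2 values of 84 occupy positions 5–6 → each gets rank 5.
Fay has value 80 → rank 2.

2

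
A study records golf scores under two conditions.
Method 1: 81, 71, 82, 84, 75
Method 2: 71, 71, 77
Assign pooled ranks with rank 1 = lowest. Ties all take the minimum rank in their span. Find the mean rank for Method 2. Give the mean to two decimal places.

Sorted (ascending): 71, 71, 71, 75, 77, 81, 82, 84
The 3 values of 71 occupy positions 1–3 → each gets rank 1.
Method 2 values → pooled ranks: 71→1, 71→1, 77→5
Mean rank = (1 + 1 + 5) / 3 = 2.33

2.33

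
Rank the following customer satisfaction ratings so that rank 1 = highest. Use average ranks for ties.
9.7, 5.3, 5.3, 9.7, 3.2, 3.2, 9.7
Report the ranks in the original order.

2, 4.5, 4.5, 2, 6.5, 6.5, 2

Sorted (descending): 9.7, 9.7, 9.7, 5.3, 5.3, 3.2, 3.2
The 3 values of 9.7 occupy positions 1–3 → average rank 2.
The 2 values of 5.3 occupy positions 4–5 → average rank (4+5)/2 = 4.5.
The 2 values of 3.2 occupy positions 6–7 → average rank (6+7)/2 = 6.5.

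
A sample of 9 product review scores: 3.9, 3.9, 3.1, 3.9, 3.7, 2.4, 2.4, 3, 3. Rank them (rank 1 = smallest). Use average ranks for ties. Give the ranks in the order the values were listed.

8, 8, 5, 8, 6, 1.5, 1.5, 3.5, 3.5

Sorted (ascending): 2.4, 2.4, 3, 3, 3.1, 3.7, 3.9, 3.9, 3.9
The 2 values of 2.4 occupy positions 1–2 → average rank (1+2)/2 = 1.5.
The 2 values of 3 occupy positions 3–4 → average rank (3+4)/2 = 3.5.
The 3 values of 3.9 occupy positions 7–9 → average rank 8.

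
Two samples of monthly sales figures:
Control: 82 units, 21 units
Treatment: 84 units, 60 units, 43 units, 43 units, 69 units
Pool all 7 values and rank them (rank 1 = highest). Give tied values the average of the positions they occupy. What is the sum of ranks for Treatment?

19

Sorted (descending): 84, 82, 69, 60, 43, 43, 21
The 2 values of 43 occupy positions 5–6 → average rank (5+6)/2 = 5.5.
Treatment values → pooled ranks: 84→1, 60→4, 43→5.5, 43→5.5, 69→3
Rank sum = 1 + 4 + 5.5 + 5.5 + 3 = 19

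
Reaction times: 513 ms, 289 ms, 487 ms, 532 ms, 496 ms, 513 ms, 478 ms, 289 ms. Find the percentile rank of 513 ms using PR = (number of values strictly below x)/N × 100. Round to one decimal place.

62.5

N = 8.
Strictly below 513: 5. Equal to 513: 2.
PR = 5/8 × 100 = 62.5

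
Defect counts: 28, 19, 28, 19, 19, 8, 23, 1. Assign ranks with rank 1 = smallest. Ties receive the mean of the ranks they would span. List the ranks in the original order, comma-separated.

7.5, 4, 7.5, 4, 4, 2, 6, 1

Sorted (ascending): 1, 8, 19, 19, 19, 23, 28, 28
The 3 values of 19 occupy positions 3–5 → average rank 4.
The 2 values of 28 occupy positions 7–8 → average rank (7+8)/2 = 7.5.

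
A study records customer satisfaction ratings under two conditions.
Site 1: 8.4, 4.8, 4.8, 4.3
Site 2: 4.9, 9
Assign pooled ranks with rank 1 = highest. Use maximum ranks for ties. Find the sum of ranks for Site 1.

Sorted (descending): 9, 8.4, 4.9, 4.8, 4.8, 4.3
The 2 values of 4.8 occupy positions 4–5 → each gets rank 5.
Site 1 values → pooled ranks: 8.4→2, 4.8→5, 4.8→5, 4.3→6
Rank sum = 2 + 5 + 5 + 6 = 18

18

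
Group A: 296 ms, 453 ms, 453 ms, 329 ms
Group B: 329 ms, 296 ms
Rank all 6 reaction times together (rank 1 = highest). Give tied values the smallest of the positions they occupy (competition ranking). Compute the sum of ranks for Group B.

Sorted (descending): 453, 453, 329, 329, 296, 296
The 2 values of 453 occupy positions 1–2 → each gets rank 1.
The 2 values of 329 occupy positions 3–4 → each gets rank 3.
The 2 values of 296 occupy positions 5–6 → each gets rank 5.
Group B values → pooled ranks: 329→3, 296→5
Rank sum = 3 + 5 = 8

8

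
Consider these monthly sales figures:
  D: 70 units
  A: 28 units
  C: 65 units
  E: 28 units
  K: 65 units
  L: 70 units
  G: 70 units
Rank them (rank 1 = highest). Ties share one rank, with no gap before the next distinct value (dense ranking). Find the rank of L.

1

Sorted (descending): 70, 70, 70, 65, 65, 28, 28
The 3 values of 70 share dense rank 1.
The 2 values of 65 share dense rank 2.
The 2 values of 28 share dense rank 3.
L has value 70 units → rank 1.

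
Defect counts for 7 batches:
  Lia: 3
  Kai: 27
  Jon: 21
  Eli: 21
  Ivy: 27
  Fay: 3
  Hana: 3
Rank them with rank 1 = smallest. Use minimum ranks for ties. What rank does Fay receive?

Sorted (ascending): 3, 3, 3, 21, 21, 27, 27
The 3 values of 3 occupy positions 1–3 → each gets rank 1.
The 2 values of 21 occupy positions 4–5 → each gets rank 4.
The 2 values of 27 occupy positions 6–7 → each gets rank 6.
Fay has value 3 → rank 1.

1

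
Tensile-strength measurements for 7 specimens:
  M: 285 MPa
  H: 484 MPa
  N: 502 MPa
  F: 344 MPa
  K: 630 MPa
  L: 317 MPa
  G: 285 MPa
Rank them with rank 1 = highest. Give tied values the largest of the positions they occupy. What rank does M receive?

Sorted (descending): 630, 502, 484, 344, 317, 285, 285
The 2 values of 285 occupy positions 6–7 → each gets rank 7.
M has value 285 MPa → rank 7.

7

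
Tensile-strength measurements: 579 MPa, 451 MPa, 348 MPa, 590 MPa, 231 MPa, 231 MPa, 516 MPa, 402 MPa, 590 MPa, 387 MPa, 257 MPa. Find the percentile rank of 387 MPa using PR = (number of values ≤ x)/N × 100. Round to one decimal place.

45.5

N = 11.
Strictly below 387: 4. Equal to 387: 1.
PR = 5/11 × 100 = 45.5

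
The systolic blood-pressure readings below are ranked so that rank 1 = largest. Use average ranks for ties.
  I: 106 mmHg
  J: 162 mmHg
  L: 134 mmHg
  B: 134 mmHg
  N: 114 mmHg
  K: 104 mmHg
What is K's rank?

6

Sorted (descending): 162, 134, 134, 114, 106, 104
The 2 values of 134 occupy positions 2–3 → average rank (2+3)/2 = 2.5.
K has value 104 mmHg → rank 6.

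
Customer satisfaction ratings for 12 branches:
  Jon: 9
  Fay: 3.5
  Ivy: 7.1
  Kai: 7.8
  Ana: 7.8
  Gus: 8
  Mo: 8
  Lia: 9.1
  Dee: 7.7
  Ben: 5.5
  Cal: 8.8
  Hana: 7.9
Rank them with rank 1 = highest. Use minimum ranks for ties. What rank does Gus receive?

4

Sorted (descending): 9.1, 9, 8.8, 8, 8, 7.9, 7.8, 7.8, 7.7, 7.1, 5.5, 3.5
The 2 values of 8 occupy positions 4–5 → each gets rank 4.
The 2 values of 7.8 occupy positions 7–8 → each gets rank 7.
Gus has value 8 → rank 4.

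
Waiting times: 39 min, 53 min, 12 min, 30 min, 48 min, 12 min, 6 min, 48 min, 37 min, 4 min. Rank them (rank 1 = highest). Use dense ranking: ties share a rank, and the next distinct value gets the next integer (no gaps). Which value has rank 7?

Sorted (descending): 53, 48, 48, 39, 37, 30, 12, 12, 6, 4
The 2 values of 48 share dense rank 2.
The 2 values of 12 share dense rank 6.
Remaining distinct values take the next consecutive integers.
Rank 7 → value 6.

6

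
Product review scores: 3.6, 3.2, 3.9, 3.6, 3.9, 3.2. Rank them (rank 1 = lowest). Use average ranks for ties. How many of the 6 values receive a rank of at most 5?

4

Sorted (ascending): 3.2, 3.2, 3.6, 3.6, 3.9, 3.9
The 2 values of 3.2 occupy positions 1–2 → average rank (1+2)/2 = 1.5.
The 2 values of 3.6 occupy positions 3–4 → average rank (3+4)/2 = 3.5.
The 2 values of 3.9 occupy positions 5–6 → average rank (5+6)/2 = 5.5.
Ranks ≤ 5: {1.5, 1.5, 3.5, 3.5} → 4 values.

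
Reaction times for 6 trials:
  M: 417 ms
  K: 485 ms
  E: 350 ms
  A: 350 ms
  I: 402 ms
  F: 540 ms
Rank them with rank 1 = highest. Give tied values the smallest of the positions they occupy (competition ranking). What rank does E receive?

Sorted (descending): 540, 485, 417, 402, 350, 350
The 2 values of 350 occupy positions 5–6 → each gets rank 5.
E has value 350 ms → rank 5.

5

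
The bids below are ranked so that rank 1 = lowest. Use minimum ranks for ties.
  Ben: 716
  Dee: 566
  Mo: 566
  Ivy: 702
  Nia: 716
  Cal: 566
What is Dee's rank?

1

Sorted (ascending): 566, 566, 566, 702, 716, 716
The 3 values of 566 occupy positions 1–3 → each gets rank 1.
The 2 values of 716 occupy positions 5–6 → each gets rank 5.
Dee has value 566 → rank 1.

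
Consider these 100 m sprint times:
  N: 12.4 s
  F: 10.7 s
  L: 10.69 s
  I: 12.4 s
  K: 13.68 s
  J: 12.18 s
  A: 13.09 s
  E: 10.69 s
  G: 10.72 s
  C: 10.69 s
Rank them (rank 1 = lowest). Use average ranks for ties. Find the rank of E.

Sorted (ascending): 10.69, 10.69, 10.69, 10.7, 10.72, 12.18, 12.4, 12.4, 13.09, 13.68
The 3 values of 10.69 occupy positions 1–3 → average rank 2.
The 2 values of 12.4 occupy positions 7–8 → average rank (7+8)/2 = 7.5.
E has value 10.69 s → rank 2.

2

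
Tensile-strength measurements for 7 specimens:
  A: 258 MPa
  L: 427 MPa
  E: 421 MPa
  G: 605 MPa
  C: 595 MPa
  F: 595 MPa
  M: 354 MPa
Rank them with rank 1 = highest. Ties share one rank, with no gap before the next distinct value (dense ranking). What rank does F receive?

2

Sorted (descending): 605, 595, 595, 427, 421, 354, 258
The 2 values of 595 share dense rank 2.
Remaining distinct values take the next consecutive integers.
F has value 595 MPa → rank 2.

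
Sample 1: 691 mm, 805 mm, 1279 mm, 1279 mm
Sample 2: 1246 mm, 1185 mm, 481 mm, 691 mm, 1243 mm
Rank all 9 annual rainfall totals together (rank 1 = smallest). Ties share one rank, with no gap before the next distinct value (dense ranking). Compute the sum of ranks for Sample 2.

Sorted (ascending): 481, 691, 691, 805, 1185, 1243, 1246, 1279, 1279
The 2 values of 691 share dense rank 2.
The 2 values of 1279 share dense rank 7.
Remaining distinct values take the next consecutive integers.
Sample 2 values → pooled ranks: 1246→6, 1185→4, 481→1, 691→2, 1243→5
Rank sum = 6 + 4 + 1 + 2 + 5 = 18

18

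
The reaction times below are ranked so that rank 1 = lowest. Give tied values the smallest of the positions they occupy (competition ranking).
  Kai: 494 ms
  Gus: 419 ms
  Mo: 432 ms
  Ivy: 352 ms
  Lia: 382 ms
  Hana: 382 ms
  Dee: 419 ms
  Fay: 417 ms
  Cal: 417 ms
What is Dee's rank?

Sorted (ascending): 352, 382, 382, 417, 417, 419, 419, 432, 494
The 2 values of 382 occupy positions 2–3 → each gets rank 2.
The 2 values of 417 occupy positions 4–5 → each gets rank 4.
The 2 values of 419 occupy positions 6–7 → each gets rank 6.
Dee has value 419 ms → rank 6.

6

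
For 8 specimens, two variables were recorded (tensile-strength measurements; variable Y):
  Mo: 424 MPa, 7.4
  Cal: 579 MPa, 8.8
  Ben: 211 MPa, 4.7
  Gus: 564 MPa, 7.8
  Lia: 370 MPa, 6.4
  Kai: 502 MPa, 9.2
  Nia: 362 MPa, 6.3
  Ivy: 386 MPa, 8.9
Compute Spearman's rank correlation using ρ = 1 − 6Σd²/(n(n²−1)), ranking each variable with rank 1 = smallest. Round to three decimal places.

Ranks of variable 1: 5, 8, 1, 7, 3, 6, 2, 4
Ranks of variable 2: 4, 6, 1, 5, 3, 8, 2, 7
d = r₁ − r₂: 1, 2, 0, 2, 0, -2, 0, -3
d²: 1, 4, 0, 4, 0, 4, 0, 9; Σd² = 22
ρ = 1 − 6·22/(8·63) = 1 − 132/504 = 0.738

0.738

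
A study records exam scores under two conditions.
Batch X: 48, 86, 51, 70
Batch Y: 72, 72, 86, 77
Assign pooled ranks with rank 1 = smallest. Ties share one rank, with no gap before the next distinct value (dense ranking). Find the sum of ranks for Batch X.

12

Sorted (ascending): 48, 51, 70, 72, 72, 77, 86, 86
The 2 values of 72 share dense rank 4.
The 2 values of 86 share dense rank 6.
Remaining distinct values take the next consecutive integers.
Batch X values → pooled ranks: 48→1, 86→6, 51→2, 70→3
Rank sum = 1 + 6 + 2 + 3 = 12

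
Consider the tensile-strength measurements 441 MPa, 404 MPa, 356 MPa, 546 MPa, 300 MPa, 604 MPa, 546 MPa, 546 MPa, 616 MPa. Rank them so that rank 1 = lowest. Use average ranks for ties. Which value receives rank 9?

616

Sorted (ascending): 300, 356, 404, 441, 546, 546, 546, 604, 616
The 3 values of 546 occupy positions 5–7 → average rank 6.
Rank 9 → value 616.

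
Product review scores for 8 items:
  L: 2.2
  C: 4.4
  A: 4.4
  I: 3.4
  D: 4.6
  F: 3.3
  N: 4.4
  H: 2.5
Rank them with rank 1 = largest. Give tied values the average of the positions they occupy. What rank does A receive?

Sorted (descending): 4.6, 4.4, 4.4, 4.4, 3.4, 3.3, 2.5, 2.2
The 3 values of 4.4 occupy positions 2–4 → average rank 3.
A has value 4.4 → rank 3.

3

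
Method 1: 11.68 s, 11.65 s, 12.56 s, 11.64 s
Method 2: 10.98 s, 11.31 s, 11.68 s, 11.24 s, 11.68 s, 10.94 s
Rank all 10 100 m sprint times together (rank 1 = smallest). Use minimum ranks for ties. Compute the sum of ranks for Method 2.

Sorted (ascending): 10.94, 10.98, 11.24, 11.31, 11.64, 11.65, 11.68, 11.68, 11.68, 12.56
The 3 values of 11.68 occupy positions 7–9 → each gets rank 7.
Method 2 values → pooled ranks: 10.98→2, 11.31→4, 11.68→7, 11.24→3, 11.68→7, 10.94→1
Rank sum = 2 + 4 + 7 + 3 + 7 + 1 = 24

24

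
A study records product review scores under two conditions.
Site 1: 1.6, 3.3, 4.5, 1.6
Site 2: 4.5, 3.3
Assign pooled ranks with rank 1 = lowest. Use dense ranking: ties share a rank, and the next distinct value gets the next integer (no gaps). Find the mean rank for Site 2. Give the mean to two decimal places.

Sorted (ascending): 1.6, 1.6, 3.3, 3.3, 4.5, 4.5
The 2 values of 1.6 share dense rank 1.
The 2 values of 3.3 share dense rank 2.
The 2 values of 4.5 share dense rank 3.
Site 2 values → pooled ranks: 4.5→3, 3.3→2
Mean rank = (3 + 2) / 2 = 2.50

2.50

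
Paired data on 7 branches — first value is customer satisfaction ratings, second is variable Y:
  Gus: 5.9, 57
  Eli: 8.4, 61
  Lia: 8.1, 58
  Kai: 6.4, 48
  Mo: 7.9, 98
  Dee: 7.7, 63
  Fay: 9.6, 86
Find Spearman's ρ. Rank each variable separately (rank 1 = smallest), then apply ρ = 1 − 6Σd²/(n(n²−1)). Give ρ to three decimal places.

Ranks of variable 1: 1, 6, 5, 2, 4, 3, 7
Ranks of variable 2: 2, 4, 3, 1, 7, 5, 6
d = r₁ − r₂: -1, 2, 2, 1, -3, -2, 1
d²: 1, 4, 4, 1, 9, 4, 1; Σd² = 24
ρ = 1 − 6·24/(7·48) = 1 − 144/336 = 0.571

0.571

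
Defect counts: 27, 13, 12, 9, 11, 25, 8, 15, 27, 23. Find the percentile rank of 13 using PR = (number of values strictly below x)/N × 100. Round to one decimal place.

N = 10.
Strictly below 13: 4. Equal to 13: 1.
PR = 4/10 × 100 = 40.0

40.0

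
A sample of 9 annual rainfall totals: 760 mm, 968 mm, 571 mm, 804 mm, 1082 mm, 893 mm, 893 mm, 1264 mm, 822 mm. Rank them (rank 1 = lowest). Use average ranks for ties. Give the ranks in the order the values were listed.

2, 7, 1, 3, 8, 5.5, 5.5, 9, 4

Sorted (ascending): 571, 760, 804, 822, 893, 893, 968, 1082, 1264
The 2 values of 893 occupy positions 5–6 → average rank (5+6)/2 = 5.5.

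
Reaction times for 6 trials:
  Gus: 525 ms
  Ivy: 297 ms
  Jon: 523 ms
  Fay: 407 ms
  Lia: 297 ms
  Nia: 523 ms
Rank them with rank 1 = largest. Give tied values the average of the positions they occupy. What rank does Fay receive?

Sorted (descending): 525, 523, 523, 407, 297, 297
The 2 values of 523 occupy positions 2–3 → average rank (2+3)/2 = 2.5.
The 2 values of 297 occupy positions 5–6 → average rank (5+6)/2 = 5.5.
Fay has value 407 ms → rank 4.

4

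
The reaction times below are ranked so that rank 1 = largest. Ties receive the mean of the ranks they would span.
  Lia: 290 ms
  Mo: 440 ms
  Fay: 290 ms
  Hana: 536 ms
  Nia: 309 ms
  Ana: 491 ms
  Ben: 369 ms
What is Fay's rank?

6.5

Sorted (descending): 536, 491, 440, 369, 309, 290, 290
The 2 values of 290 occupy positions 6–7 → average rank (6+7)/2 = 6.5.
Fay has value 290 ms → rank 6.5.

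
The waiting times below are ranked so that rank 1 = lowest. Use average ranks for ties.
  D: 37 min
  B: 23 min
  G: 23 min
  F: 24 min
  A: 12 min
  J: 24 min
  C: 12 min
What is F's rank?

Sorted (ascending): 12, 12, 23, 23, 24, 24, 37
The 2 values of 12 occupy positions 1–2 → average rank (1+2)/2 = 1.5.
The 2 values of 23 occupy positions 3–4 → average rank (3+4)/2 = 3.5.
The 2 values of 24 occupy positions 5–6 → average rank (5+6)/2 = 5.5.
F has value 24 min → rank 5.5.

5.5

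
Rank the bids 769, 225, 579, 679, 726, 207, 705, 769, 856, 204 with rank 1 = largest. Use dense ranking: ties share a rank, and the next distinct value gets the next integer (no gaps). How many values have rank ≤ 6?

7

Sorted (descending): 856, 769, 769, 726, 705, 679, 579, 225, 207, 204
The 2 values of 769 share dense rank 2.
Remaining distinct values take the next consecutive integers.
Ranks ≤ 6: {1, 2, 2, 3, 4, 5, 6} → 7 values.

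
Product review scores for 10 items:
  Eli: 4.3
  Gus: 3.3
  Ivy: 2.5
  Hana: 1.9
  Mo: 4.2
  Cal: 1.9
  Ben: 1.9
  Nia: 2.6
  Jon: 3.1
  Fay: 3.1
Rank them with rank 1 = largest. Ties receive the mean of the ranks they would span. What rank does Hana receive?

Sorted (descending): 4.3, 4.2, 3.3, 3.1, 3.1, 2.6, 2.5, 1.9, 1.9, 1.9
The 2 values of 3.1 occupy positions 4–5 → average rank (4+5)/2 = 4.5.
The 3 values of 1.9 occupy positions 8–10 → average rank 9.
Hana has value 1.9 → rank 9.

9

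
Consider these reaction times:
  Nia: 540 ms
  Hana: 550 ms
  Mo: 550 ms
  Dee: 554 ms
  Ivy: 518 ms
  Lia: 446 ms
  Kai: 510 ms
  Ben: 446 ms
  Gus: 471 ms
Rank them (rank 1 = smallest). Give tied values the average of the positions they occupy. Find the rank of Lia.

Sorted (ascending): 446, 446, 471, 510, 518, 540, 550, 550, 554
The 2 values of 446 occupy positions 1–2 → average rank (1+2)/2 = 1.5.
The 2 values of 550 occupy positions 7–8 → average rank (7+8)/2 = 7.5.
Lia has value 446 ms → rank 1.5.

1.5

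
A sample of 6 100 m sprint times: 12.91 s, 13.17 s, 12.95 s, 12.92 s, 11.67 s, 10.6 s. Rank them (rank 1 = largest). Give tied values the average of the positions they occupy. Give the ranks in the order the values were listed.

Sorted (descending): 13.17, 12.95, 12.92, 12.91, 11.67, 10.6
No ties — each value takes its position as its rank.

4, 1, 2, 3, 5, 6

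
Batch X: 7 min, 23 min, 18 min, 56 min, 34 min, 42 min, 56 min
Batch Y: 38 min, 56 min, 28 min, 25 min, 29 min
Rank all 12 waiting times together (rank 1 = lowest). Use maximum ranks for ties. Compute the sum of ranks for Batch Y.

35

Sorted (ascending): 7, 18, 23, 25, 28, 29, 34, 38, 42, 56, 56, 56
The 3 values of 56 occupy positions 10–12 → each gets rank 12.
Batch Y values → pooled ranks: 38→8, 56→12, 28→5, 25→4, 29→6
Rank sum = 8 + 12 + 5 + 4 + 6 = 35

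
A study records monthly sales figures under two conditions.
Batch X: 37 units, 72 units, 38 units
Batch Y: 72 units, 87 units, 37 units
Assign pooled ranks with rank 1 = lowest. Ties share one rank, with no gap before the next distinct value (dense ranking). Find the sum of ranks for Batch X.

6

Sorted (ascending): 37, 37, 38, 72, 72, 87
The 2 values of 37 share dense rank 1.
The 2 values of 72 share dense rank 3.
Remaining distinct values take the next consecutive integers.
Batch X values → pooled ranks: 37→1, 72→3, 38→2
Rank sum = 1 + 3 + 2 = 6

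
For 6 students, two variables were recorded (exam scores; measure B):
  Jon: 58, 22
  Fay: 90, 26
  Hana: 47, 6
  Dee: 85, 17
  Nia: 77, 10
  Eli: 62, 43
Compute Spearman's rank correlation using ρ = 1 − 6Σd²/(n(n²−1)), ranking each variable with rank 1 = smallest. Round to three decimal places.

Ranks of variable 1: 2, 6, 1, 5, 4, 3
Ranks of variable 2: 4, 5, 1, 3, 2, 6
d = r₁ − r₂: -2, 1, 0, 2, 2, -3
d²: 4, 1, 0, 4, 4, 9; Σd² = 22
ρ = 1 − 6·22/(6·35) = 1 − 132/210 = 0.371

0.371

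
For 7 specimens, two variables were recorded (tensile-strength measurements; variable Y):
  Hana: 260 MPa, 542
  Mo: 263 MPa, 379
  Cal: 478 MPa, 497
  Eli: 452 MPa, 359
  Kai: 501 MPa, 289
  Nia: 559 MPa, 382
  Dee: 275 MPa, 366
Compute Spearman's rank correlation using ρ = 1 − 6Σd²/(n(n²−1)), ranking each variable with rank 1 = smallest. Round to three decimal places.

Ranks of variable 1: 1, 2, 5, 4, 6, 7, 3
Ranks of variable 2: 7, 4, 6, 2, 1, 5, 3
d = r₁ − r₂: -6, -2, -1, 2, 5, 2, 0
d²: 36, 4, 1, 4, 25, 4, 0; Σd² = 74
ρ = 1 − 6·74/(7·48) = 1 − 444/336 = -0.321

-0.321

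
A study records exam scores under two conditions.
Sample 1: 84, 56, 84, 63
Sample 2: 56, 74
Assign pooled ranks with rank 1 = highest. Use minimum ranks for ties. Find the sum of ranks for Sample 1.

11

Sorted (descending): 84, 84, 74, 63, 56, 56
The 2 values of 84 occupy positions 1–2 → each gets rank 1.
The 2 values of 56 occupy positions 5–6 → each gets rank 5.
Sample 1 values → pooled ranks: 84→1, 56→5, 84→1, 63→4
Rank sum = 1 + 5 + 1 + 4 = 11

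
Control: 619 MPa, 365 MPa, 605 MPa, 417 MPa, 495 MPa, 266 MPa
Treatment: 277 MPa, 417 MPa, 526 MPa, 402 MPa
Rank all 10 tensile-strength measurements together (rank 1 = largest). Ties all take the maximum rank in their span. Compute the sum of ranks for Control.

31

Sorted (descending): 619, 605, 526, 495, 417, 417, 402, 365, 277, 266
The 2 values of 417 occupy positions 5–6 → each gets rank 6.
Control values → pooled ranks: 619→1, 365→8, 605→2, 417→6, 495→4, 266→10
Rank sum = 1 + 8 + 2 + 6 + 4 + 10 = 31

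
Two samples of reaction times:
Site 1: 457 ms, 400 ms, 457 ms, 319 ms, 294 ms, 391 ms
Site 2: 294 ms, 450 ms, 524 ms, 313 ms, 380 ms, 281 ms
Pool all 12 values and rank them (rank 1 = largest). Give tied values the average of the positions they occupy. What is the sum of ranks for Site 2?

43.5

Sorted (descending): 524, 457, 457, 450, 400, 391, 380, 319, 313, 294, 294, 281
The 2 values of 457 occupy positions 2–3 → average rank (2+3)/2 = 2.5.
The 2 values of 294 occupy positions 10–11 → average rank (10+11)/2 = 10.5.
Site 2 values → pooled ranks: 294→10.5, 450→4, 524→1, 313→9, 380→7, 281→12
Rank sum = 10.5 + 4 + 1 + 9 + 7 + 12 = 43.5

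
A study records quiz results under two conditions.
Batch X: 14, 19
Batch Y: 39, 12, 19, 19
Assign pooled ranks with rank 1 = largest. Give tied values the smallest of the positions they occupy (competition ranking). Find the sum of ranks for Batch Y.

11

Sorted (descending): 39, 19, 19, 19, 14, 12
The 3 values of 19 occupy positions 2–4 → each gets rank 2.
Batch Y values → pooled ranks: 39→1, 12→6, 19→2, 19→2
Rank sum = 1 + 6 + 2 + 2 = 11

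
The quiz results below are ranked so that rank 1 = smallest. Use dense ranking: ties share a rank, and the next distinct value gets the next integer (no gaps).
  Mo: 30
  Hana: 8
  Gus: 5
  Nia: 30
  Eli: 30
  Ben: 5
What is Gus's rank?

1

Sorted (ascending): 5, 5, 8, 30, 30, 30
The 2 values of 5 share dense rank 1.
The 3 values of 30 share dense rank 3.
Remaining distinct values take the next consecutive integers.
Gus has value 5 → rank 1.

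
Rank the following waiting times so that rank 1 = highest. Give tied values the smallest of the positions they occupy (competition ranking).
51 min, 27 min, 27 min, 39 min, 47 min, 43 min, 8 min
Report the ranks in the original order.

1, 5, 5, 4, 2, 3, 7

Sorted (descending): 51, 47, 43, 39, 27, 27, 8
The 2 values of 27 occupy positions 5–6 → each gets rank 5.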